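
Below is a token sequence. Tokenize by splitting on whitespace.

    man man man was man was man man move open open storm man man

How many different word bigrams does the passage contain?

8

14 tokens → 13 bigram windows in total.
Repeated bigrams (each contributes count−1 duplicates):
  man man: 4
  man was: 2
  was man: 2
5 duplicate windows → 13 − 5 = 8 distinct.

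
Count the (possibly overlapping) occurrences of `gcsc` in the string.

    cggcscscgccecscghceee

1

Sliding a length-4 window over the 21 characters (18 positions):
  position 3–6: gcsc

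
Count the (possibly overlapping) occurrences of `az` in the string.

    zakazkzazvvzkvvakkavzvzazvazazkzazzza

Sliding a length-2 window over the 37 characters (36 positions):
  position 4–5: az
  position 8–9: az
  position 24–25: az
  position 27–28: az
  position 29–30: az
  position 33–34: az

6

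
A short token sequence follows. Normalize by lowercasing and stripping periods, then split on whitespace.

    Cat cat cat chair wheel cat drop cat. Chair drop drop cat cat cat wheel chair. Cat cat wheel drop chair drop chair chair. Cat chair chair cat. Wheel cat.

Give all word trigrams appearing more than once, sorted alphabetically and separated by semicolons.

cat cat cat; cat cat wheel; chair chair cat

Trigram counts meeting the condition (more than once):
  cat cat cat: 2
  cat cat wheel: 2
  chair chair cat: 2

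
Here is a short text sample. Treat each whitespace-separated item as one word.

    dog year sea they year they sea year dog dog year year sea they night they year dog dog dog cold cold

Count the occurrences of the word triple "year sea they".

Scanning the 20 overlapping trigram windows for "year sea they":
  position 2–4: year sea they
  position 12–14: year sea they

2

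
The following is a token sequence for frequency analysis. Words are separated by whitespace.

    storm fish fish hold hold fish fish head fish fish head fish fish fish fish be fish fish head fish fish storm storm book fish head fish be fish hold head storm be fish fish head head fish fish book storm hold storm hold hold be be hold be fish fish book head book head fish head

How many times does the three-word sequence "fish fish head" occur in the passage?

4

Scanning the 55 overlapping trigram windows for "fish fish head":
  position 6–8: fish fish head
  position 9–11: fish fish head
  position 17–19: fish fish head
  position 34–36: fish fish head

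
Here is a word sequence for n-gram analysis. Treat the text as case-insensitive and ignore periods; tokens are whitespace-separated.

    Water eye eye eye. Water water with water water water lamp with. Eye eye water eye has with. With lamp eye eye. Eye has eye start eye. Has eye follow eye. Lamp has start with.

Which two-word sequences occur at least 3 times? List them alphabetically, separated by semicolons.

eye eye; eye has; water water

Bigram counts meeting the condition (at least 3 times):
  eye eye: 5
  eye has: 3
  water water: 3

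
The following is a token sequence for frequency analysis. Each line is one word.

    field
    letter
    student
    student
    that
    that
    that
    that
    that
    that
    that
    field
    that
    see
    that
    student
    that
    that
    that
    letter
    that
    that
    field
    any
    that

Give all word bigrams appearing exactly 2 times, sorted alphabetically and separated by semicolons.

student that; that field

Bigram counts meeting the condition (exactly 2 times):
  student that: 2
  that field: 2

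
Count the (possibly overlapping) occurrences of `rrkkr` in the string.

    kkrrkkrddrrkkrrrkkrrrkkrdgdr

4

Sliding a length-5 window over the 28 characters (24 positions):
  position 3–7: rrkkr
  position 10–14: rrkkr
  position 15–19: rrkkr
  position 20–24: rrkkr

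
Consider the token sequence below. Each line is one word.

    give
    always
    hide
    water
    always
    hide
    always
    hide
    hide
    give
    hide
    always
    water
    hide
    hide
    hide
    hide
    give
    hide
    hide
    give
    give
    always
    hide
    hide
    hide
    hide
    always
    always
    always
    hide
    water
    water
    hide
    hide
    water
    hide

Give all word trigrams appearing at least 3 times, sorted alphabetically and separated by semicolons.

Trigram counts meeting the condition (at least 3 times):
  hide hide give: 3
  hide hide hide: 4

hide hide give; hide hide hide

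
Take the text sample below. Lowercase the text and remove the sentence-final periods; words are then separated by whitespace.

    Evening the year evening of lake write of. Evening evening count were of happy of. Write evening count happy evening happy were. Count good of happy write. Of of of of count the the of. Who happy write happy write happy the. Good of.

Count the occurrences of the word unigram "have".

Scanning the 44 tokens for "have":
  (none found)

0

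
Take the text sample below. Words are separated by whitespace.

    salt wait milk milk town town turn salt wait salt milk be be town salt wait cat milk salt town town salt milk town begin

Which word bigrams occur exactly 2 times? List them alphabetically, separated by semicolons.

Bigram counts meeting the condition (exactly 2 times):
  milk town: 2
  salt milk: 2
  town salt: 2
  town town: 2

milk town; salt milk; town salt; town town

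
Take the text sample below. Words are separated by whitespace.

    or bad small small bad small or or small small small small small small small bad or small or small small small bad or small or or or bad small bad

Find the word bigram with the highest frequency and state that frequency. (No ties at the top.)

"small small", 9 times

Bigram frequencies (highest first):
  small small: 9
  small bad: 4
  or small: 4
  bad small: 3
  small or: 3
  or or: 3
  … (2 more, each ≤ 2)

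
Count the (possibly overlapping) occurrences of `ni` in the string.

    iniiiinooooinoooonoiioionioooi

2

Sliding a length-2 window over the 30 characters (29 positions):
  position 2–3: ni
  position 25–26: ni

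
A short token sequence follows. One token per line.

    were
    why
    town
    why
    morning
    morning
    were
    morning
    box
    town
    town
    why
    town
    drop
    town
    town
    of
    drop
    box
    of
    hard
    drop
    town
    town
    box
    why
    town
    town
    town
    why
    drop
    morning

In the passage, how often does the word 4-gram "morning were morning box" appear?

Scanning the 29 overlapping 4-gram windows for "morning were morning box":
  position 6–9: morning were morning box

1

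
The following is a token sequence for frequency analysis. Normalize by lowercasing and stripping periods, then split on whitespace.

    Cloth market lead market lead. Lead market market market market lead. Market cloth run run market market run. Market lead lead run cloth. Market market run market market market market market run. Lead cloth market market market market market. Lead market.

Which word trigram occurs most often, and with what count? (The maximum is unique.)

Trigram frequencies (highest first):
  market market market: 8
  market lead market: 3
  market market run: 3
  market lead lead: 2
  market market lead: 2
  run market market: 2
  … (17 more, each ≤ 2)

"market market market", 8 times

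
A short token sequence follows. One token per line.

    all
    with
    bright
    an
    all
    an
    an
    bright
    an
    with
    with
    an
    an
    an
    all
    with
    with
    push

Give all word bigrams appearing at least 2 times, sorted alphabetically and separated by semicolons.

Bigram counts meeting the condition (at least 2 times):
  all with: 2
  an all: 2
  an an: 3
  bright an: 2
  with with: 2

all with; an all; an an; bright an; with with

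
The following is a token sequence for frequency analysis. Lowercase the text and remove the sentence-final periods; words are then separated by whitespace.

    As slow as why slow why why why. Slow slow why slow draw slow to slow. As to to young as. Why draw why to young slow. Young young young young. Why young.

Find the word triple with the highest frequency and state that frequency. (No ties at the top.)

"young young young", 2 times

Trigram frequencies (highest first):
  young young young: 2
  as slow as: 1
  slow as why: 1
  as why slow: 1
  why slow why: 1
  slow why why: 1
  … (24 more, each ≤ 1)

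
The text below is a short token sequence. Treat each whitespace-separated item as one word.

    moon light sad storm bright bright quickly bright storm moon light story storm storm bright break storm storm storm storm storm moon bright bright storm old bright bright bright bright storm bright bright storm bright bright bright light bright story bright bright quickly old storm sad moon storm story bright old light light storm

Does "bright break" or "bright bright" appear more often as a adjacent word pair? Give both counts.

"bright break": 1 occurrence
"bright bright": 9 occurrences

"bright bright" (9 vs 1)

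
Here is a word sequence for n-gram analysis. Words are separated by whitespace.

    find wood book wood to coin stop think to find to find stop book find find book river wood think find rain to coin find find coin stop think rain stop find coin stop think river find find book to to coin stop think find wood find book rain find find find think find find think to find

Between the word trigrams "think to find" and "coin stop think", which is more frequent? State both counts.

"coin stop think" (4 vs 2)

"think to find": 2 occurrences
"coin stop think": 4 occurrences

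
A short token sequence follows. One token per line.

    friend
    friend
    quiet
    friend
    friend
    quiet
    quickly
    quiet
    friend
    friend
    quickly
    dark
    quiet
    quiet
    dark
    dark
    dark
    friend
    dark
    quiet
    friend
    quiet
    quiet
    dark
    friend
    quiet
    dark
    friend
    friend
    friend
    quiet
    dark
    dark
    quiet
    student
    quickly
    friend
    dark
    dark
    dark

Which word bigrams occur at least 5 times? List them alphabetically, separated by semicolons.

Bigram counts meeting the condition (at least 5 times):
  dark dark: 5
  friend friend: 5
  friend quiet: 5

dark dark; friend friend; friend quiet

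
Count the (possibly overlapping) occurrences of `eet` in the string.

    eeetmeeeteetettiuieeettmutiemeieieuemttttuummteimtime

4

Sliding a length-3 window over the 53 characters (51 positions):
  position 2–4: eet
  position 7–9: eet
  position 10–12: eet
  position 20–22: eet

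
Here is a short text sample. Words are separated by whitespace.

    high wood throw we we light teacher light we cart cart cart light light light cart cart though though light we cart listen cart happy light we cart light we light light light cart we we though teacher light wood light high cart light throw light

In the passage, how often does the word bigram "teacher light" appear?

2

Scanning the 45 overlapping bigram windows for "teacher light":
  position 7–8: teacher light
  position 38–39: teacher light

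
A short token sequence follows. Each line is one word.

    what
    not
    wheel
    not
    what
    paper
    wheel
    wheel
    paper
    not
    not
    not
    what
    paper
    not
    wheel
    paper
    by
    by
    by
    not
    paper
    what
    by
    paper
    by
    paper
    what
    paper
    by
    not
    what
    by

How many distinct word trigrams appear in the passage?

33 tokens → 31 trigram windows in total.
Repeated trigrams (each contributes count−1 duplicates):
  not what paper: 2
1 duplicate windows → 31 − 1 = 30 distinct.

30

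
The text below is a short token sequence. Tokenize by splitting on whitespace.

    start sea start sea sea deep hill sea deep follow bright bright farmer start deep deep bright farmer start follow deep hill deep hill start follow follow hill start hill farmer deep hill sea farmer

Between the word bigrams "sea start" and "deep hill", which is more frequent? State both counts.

"deep hill" (4 vs 1)

"sea start": 1 occurrence
"deep hill": 4 occurrences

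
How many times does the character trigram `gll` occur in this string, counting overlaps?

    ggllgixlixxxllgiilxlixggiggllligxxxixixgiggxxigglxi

Sliding a length-3 window over the 51 characters (49 positions):
  position 2–4: gll
  position 27–29: gll

2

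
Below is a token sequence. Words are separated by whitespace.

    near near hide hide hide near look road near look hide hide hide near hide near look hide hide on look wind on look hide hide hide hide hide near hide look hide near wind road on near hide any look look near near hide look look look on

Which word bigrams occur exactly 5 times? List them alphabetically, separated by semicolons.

hide near; near hide

Bigram counts meeting the condition (exactly 5 times):
  hide near: 5
  near hide: 5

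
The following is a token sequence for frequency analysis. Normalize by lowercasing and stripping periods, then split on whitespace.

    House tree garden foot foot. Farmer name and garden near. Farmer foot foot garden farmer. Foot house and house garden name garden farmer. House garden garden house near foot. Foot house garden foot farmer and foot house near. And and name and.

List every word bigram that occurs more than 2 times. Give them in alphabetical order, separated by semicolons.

foot foot; foot house; house garden

Bigram counts meeting the condition (more than 2 times):
  foot foot: 3
  foot house: 3
  house garden: 3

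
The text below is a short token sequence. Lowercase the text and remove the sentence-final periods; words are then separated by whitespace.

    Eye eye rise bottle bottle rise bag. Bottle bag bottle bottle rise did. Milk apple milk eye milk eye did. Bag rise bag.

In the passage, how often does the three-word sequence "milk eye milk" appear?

1

Scanning the 21 overlapping trigram windows for "milk eye milk":
  position 16–18: milk eye milk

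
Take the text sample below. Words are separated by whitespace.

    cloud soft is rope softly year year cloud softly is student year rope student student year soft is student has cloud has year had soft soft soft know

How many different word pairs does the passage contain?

28 tokens → 27 bigram windows in total.
Repeated bigrams (each contributes count−1 duplicates):
  is student: 2
  soft is: 2
  soft soft: 2
  student year: 2
4 duplicate windows → 27 − 4 = 23 distinct.

23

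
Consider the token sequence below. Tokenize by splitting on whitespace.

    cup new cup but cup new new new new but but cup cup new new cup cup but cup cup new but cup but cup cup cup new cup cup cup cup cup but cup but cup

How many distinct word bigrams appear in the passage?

8

37 tokens → 36 bigram windows in total.
Repeated bigrams (each contributes count−1 duplicates):
  cup cup: 9
  but cup: 7
  cup but: 5
  cup new: 5
  new new: 4
  new cup: 3
  new but: 2
28 duplicate windows → 36 − 28 = 8 distinct.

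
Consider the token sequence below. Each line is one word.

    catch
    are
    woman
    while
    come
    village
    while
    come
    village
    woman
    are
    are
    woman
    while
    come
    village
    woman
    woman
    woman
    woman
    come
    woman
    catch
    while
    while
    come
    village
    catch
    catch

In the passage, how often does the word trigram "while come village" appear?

Scanning the 27 overlapping trigram windows for "while come village":
  position 4–6: while come village
  position 7–9: while come village
  position 14–16: while come village
  position 25–27: while come village

4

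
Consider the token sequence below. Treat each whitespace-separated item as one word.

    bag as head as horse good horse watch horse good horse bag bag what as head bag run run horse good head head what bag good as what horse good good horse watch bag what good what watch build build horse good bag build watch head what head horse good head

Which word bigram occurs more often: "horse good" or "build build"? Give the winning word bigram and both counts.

"horse good" (6 vs 1)

"horse good": 6 occurrences
"build build": 1 occurrence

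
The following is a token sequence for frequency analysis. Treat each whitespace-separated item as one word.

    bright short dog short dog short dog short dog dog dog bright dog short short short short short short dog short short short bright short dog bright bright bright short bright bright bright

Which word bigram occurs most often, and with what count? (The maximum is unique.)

Bigram frequencies (highest first):
  short short: 7
  short dog: 6
  dog short: 5
  bright bright: 4
  bright short: 3
  dog dog: 2
  … (3 more, each ≤ 2)

"short short", 7 times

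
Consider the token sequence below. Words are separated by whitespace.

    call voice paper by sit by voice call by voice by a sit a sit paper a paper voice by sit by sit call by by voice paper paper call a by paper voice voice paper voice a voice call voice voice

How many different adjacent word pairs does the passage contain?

26

42 tokens → 41 bigram windows in total.
Repeated bigrams (each contributes count−1 duplicates):
  by sit: 3
  by voice: 3
  paper voice: 3
  voice paper: 3
  a sit: 2
  call by: 2
  call voice: 2
  sit by: 2
  … (3 more repeated)
15 duplicate windows → 41 − 15 = 26 distinct.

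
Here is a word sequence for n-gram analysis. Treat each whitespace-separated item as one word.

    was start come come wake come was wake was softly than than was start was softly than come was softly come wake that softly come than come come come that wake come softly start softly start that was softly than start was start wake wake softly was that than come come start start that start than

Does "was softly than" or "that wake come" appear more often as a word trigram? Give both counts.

"was softly than": 3 occurrences
"that wake come": 1 occurrence

"was softly than" (3 vs 1)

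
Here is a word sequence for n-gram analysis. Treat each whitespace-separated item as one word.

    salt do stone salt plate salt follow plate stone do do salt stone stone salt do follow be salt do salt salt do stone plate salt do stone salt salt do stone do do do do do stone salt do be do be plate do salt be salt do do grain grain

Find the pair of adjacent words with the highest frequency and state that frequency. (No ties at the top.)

"salt do", 8 times

Bigram frequencies (highest first):
  salt do: 8
  do do: 6
  do stone: 5
  stone salt: 4
  do salt: 3
  plate salt: 2
  … (19 more, each ≤ 2)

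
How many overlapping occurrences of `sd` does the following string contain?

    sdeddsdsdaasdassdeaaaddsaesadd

Sliding a length-2 window over the 30 characters (29 positions):
  position 1–2: sd
  position 6–7: sd
  position 8–9: sd
  position 12–13: sd
  position 16–17: sd

5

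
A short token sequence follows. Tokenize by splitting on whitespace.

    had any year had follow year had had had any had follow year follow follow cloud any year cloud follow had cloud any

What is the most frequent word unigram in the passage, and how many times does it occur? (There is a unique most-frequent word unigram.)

"had", 7 times

Unigram frequencies (highest first):
  had: 7
  follow: 5
  any: 4
  year: 4
  cloud: 3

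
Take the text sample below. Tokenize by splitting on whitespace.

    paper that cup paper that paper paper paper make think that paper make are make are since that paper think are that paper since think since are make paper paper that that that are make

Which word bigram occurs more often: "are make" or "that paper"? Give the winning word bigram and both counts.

"that paper" (4 vs 3)

"are make": 3 occurrences
"that paper": 4 occurrences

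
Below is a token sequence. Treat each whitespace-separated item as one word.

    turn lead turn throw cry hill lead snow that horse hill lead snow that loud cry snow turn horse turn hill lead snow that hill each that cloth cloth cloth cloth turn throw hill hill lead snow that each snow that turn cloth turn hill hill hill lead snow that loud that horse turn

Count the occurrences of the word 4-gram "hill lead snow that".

Scanning the 51 overlapping 4-gram windows for "hill lead snow that":
  position 6–9: hill lead snow that
  position 11–14: hill lead snow that
  position 21–24: hill lead snow that
  position 35–38: hill lead snow that
  position 47–50: hill lead snow that

5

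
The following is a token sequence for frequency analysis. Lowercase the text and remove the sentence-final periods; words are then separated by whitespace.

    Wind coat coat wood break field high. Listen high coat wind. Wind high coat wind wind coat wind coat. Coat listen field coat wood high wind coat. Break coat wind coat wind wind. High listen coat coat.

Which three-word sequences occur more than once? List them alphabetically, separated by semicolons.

coat wind coat; coat wind wind; high coat wind; wind coat coat; wind coat wind; wind wind high

Trigram counts meeting the condition (more than once):
  coat wind coat: 2
  coat wind wind: 3
  high coat wind: 2
  wind coat coat: 2
  wind coat wind: 2
  wind wind high: 2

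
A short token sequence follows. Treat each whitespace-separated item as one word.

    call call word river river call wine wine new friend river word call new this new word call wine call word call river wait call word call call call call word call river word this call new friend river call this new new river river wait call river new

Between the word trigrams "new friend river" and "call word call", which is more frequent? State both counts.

"new friend river": 2 occurrences
"call word call": 3 occurrences

"call word call" (3 vs 2)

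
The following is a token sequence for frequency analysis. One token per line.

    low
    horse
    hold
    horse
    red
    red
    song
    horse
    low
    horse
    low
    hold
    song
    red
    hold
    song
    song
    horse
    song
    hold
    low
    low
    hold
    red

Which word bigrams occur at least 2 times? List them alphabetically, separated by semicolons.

hold song; horse low; low hold; low horse; song horse

Bigram counts meeting the condition (at least 2 times):
  hold song: 2
  horse low: 2
  low hold: 2
  low horse: 2
  song horse: 2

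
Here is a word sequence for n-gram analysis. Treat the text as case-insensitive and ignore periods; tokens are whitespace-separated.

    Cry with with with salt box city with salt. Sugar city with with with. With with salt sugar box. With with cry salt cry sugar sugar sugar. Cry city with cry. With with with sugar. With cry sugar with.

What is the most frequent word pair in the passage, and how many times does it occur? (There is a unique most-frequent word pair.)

"with with", 9 times

Bigram frequencies (highest first):
  with with: 9
  with salt: 3
  city with: 3
  with cry: 3
  cry with: 2
  salt sugar: 2
  … (13 more, each ≤ 2)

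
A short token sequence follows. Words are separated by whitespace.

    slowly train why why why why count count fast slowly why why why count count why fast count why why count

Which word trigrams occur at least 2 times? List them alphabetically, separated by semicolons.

why count count; why why count; why why why

Trigram counts meeting the condition (at least 2 times):
  why count count: 2
  why why count: 3
  why why why: 3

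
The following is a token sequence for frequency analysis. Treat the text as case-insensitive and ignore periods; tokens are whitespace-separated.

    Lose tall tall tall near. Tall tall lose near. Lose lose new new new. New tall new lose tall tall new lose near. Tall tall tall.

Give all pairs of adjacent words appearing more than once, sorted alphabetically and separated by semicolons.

lose near; lose tall; near tall; new lose; new new; tall new; tall tall

Bigram counts meeting the condition (more than once):
  lose near: 2
  lose tall: 2
  near tall: 2
  new lose: 2
  new new: 3
  tall new: 2
  tall tall: 6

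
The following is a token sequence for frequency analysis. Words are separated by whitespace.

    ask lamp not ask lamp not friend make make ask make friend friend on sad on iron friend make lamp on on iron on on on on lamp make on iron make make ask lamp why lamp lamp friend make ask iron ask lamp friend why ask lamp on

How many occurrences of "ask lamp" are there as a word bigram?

5

Scanning the 48 overlapping bigram windows for "ask lamp":
  position 1–2: ask lamp
  position 4–5: ask lamp
  position 34–35: ask lamp
  position 43–44: ask lamp
  position 47–48: ask lamp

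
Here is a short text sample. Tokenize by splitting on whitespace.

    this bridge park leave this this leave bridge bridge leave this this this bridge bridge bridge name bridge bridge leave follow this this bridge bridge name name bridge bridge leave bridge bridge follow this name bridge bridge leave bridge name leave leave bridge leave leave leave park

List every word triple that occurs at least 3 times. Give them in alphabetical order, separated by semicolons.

Trigram counts meeting the condition (at least 3 times):
  bridge bridge leave: 4
  name bridge bridge: 3

bridge bridge leave; name bridge bridge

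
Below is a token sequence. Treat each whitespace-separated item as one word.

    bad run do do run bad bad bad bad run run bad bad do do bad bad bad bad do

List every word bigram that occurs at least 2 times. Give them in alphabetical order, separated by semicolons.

Bigram counts meeting the condition (at least 2 times):
  bad bad: 7
  bad do: 2
  bad run: 2
  do do: 2
  run bad: 2

bad bad; bad do; bad run; do do; run bad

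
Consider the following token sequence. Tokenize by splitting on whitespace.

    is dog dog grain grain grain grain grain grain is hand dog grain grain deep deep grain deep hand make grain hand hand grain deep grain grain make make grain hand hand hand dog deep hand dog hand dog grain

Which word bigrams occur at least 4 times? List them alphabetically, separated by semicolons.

grain grain; hand dog

Bigram counts meeting the condition (at least 4 times):
  grain grain: 7
  hand dog: 4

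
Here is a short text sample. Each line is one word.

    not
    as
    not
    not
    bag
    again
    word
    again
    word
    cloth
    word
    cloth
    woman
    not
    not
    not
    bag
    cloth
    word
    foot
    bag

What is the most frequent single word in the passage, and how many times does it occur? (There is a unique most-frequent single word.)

Unigram frequencies (highest first):
  not: 6
  word: 4
  bag: 3
  cloth: 3
  again: 2
  as: 1
  … (2 more, each ≤ 1)

"not", 6 times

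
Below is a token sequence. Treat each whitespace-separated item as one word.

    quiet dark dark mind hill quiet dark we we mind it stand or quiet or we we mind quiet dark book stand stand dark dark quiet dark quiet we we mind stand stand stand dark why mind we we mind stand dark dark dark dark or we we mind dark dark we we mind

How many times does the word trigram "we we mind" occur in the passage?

6

Scanning the 52 overlapping trigram windows for "we we mind":
  position 8–10: we we mind
  position 16–18: we we mind
  position 29–31: we we mind
  position 38–40: we we mind
  position 47–49: we we mind
  position 52–54: we we mind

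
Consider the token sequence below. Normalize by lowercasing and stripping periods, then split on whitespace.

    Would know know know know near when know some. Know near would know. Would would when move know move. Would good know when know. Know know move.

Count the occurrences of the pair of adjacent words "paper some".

0

Scanning the 26 overlapping bigram windows for "paper some":
  (none found)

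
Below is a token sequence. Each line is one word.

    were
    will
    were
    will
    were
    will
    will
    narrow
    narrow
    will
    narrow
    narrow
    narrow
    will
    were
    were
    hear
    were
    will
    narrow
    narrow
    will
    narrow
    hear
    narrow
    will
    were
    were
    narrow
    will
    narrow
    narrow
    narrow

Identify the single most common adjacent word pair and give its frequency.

"narrow narrow", 6 times

Bigram frequencies (highest first):
  narrow narrow: 6
  will narrow: 5
  narrow will: 5
  were will: 4
  will were: 4
  were were: 2
  … (6 more, each ≤ 1)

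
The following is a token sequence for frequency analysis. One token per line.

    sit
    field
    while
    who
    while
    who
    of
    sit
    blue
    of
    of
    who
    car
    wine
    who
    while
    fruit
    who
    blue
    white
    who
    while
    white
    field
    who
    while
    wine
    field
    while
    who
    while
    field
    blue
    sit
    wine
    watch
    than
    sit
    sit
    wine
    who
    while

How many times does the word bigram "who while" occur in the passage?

6

Scanning the 41 overlapping bigram windows for "who while":
  position 4–5: who while
  position 15–16: who while
  position 21–22: who while
  position 25–26: who while
  position 30–31: who while
  position 41–42: who while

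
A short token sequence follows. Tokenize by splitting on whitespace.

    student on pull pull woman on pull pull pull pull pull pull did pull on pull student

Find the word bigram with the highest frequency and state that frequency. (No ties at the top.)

Bigram frequencies (highest first):
  pull pull: 6
  on pull: 3
  student on: 1
  pull woman: 1
  woman on: 1
  pull did: 1
  … (3 more, each ≤ 1)

"pull pull", 6 times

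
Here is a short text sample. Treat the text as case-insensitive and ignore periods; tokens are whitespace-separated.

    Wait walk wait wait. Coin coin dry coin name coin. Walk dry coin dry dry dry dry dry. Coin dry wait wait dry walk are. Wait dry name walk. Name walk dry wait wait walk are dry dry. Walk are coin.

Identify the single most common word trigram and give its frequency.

Trigram frequencies (highest first):
  dry dry dry: 3
  dry coin dry: 2
  dry wait wait: 2
  dry walk are: 2
  wait walk wait: 1
  walk wait wait: 1
  … (28 more, each ≤ 1)

"dry dry dry", 3 times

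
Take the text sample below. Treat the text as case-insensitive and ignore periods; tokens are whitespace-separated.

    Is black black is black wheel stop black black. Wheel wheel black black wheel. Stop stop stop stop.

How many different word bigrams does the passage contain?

18 tokens → 17 bigram windows in total.
Repeated bigrams (each contributes count−1 duplicates):
  black black: 3
  black wheel: 3
  stop stop: 3
  is black: 2
  wheel stop: 2
8 duplicate windows → 17 − 8 = 9 distinct.

9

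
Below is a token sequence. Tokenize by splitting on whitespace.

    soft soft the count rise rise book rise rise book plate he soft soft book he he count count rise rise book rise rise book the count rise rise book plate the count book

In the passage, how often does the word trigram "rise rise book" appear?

Scanning the 32 overlapping trigram windows for "rise rise book":
  position 5–7: rise rise book
  position 8–10: rise rise book
  position 20–22: rise rise book
  position 23–25: rise rise book
  position 28–30: rise rise book

5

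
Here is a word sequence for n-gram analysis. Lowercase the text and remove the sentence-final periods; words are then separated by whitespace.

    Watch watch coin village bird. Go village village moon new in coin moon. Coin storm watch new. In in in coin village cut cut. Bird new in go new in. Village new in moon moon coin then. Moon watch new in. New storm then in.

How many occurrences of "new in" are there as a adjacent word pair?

Scanning the 44 overlapping bigram windows for "new in":
  position 10–11: new in
  position 17–18: new in
  position 26–27: new in
  position 29–30: new in
  position 32–33: new in
  position 40–41: new in

6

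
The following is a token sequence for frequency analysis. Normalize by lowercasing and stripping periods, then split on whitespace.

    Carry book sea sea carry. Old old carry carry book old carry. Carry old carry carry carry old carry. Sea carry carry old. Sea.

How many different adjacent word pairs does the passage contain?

24 tokens → 23 bigram windows in total.
Repeated bigrams (each contributes count−1 duplicates):
  carry carry: 5
  carry old: 4
  old carry: 4
  carry book: 2
  sea carry: 2
12 duplicate windows → 23 − 12 = 11 distinct.

11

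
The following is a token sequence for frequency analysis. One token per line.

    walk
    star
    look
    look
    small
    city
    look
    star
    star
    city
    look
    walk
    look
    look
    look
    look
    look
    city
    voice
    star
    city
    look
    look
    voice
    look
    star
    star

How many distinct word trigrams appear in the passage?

21

27 tokens → 25 trigram windows in total.
Repeated trigrams (each contributes count−1 duplicates):
  look look look: 3
  look star star: 2
  star city look: 2
4 duplicate windows → 25 − 4 = 21 distinct.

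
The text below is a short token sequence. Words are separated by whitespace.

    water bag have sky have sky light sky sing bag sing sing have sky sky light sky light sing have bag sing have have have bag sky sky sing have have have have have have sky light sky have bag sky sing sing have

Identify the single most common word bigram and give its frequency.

"have have", 7 times

Bigram frequencies (highest first):
  have have: 7
  sing have: 5
  have sky: 4
  sky light: 4
  light sky: 3
  sky sing: 3
  … (10 more, each ≤ 3)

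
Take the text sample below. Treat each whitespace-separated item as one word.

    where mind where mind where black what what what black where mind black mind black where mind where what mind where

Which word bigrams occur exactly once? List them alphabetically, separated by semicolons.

Bigram counts meeting the condition (exactly once):
  black mind: 1
  black what: 1
  what black: 1
  what mind: 1
  where black: 1
  where what: 1

black mind; black what; what black; what mind; where black; where what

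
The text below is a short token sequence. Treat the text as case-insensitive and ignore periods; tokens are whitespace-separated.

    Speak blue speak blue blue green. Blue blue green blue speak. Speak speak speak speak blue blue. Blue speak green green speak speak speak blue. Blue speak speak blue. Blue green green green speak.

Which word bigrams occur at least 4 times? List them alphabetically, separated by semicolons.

Bigram counts meeting the condition (at least 4 times):
  blue blue: 6
  blue speak: 4
  speak blue: 5
  speak speak: 7

blue blue; blue speak; speak blue; speak speak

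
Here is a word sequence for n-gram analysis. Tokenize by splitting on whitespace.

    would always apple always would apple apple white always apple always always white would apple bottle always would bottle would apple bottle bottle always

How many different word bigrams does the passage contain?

24 tokens → 23 bigram windows in total.
Repeated bigrams (each contributes count−1 duplicates):
  would apple: 3
  always apple: 2
  always would: 2
  apple always: 2
  apple bottle: 2
  bottle always: 2
7 duplicate windows → 23 − 7 = 16 distinct.

16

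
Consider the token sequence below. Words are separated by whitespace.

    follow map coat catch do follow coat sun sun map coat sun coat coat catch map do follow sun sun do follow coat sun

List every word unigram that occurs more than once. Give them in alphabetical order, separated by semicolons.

Unigram counts meeting the condition (more than once):
  catch: 2
  coat: 6
  do: 3
  follow: 4
  map: 3
  sun: 6

catch; coat; do; follow; map; sun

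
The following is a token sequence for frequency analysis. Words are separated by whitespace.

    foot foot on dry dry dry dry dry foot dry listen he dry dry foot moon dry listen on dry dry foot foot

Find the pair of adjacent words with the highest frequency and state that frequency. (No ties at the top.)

Bigram frequencies (highest first):
  dry dry: 6
  dry foot: 3
  foot foot: 2
  on dry: 2
  dry listen: 2
  foot on: 1
  … (6 more, each ≤ 1)

"dry dry", 6 times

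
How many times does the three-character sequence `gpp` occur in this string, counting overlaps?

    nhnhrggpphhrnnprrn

Sliding a length-3 window over the 18 characters (16 positions):
  position 7–9: gpp

1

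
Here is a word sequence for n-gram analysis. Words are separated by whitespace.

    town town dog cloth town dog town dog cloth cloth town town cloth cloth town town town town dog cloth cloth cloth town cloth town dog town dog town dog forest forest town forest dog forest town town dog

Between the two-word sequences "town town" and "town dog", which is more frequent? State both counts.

"town dog" (8 vs 6)

"town town": 6 occurrences
"town dog": 8 occurrences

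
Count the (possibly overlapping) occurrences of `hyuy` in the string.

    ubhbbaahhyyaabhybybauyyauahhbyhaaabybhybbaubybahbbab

Sliding a length-4 window over the 52 characters (49 positions):
  (no match at any position)

0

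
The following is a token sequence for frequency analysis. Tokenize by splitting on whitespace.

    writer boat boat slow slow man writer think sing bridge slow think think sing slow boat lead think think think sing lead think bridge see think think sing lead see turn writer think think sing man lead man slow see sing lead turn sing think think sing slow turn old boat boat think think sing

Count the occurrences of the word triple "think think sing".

6

Scanning the 53 overlapping trigram windows for "think think sing":
  position 12–14: think think sing
  position 19–21: think think sing
  position 26–28: think think sing
  position 33–35: think think sing
  position 45–47: think think sing
  position 53–55: think think sing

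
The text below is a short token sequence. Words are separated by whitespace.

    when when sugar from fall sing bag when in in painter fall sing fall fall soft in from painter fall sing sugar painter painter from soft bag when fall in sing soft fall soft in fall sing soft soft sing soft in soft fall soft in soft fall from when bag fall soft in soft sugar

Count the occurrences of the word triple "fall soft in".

4

Scanning the 54 overlapping trigram windows for "fall soft in":
  position 15–17: fall soft in
  position 33–35: fall soft in
  position 44–46: fall soft in
  position 52–54: fall soft in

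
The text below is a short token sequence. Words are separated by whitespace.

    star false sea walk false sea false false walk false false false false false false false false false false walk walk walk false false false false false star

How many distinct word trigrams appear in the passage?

28 tokens → 26 trigram windows in total.
Repeated trigrams (each contributes count−1 duplicates):
  false false false: 11
  false false walk: 2
  walk false false: 2
12 duplicate windows → 26 − 12 = 14 distinct.

14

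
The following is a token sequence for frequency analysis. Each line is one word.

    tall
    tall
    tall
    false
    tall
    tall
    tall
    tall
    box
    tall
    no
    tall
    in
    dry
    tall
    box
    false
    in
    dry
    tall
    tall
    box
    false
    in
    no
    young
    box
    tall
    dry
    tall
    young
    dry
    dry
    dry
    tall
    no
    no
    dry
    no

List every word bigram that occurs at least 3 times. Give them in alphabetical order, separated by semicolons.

dry tall; tall box; tall tall

Bigram counts meeting the condition (at least 3 times):
  dry tall: 4
  tall box: 3
  tall tall: 6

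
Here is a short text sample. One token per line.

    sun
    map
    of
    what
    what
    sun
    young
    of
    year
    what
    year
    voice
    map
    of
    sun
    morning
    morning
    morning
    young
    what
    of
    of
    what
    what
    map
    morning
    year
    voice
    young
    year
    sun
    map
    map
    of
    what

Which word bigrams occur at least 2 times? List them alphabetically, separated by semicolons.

Bigram counts meeting the condition (at least 2 times):
  map of: 3
  morning morning: 2
  of what: 3
  sun map: 2
  what what: 2
  year voice: 2

map of; morning morning; of what; sun map; what what; year voice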